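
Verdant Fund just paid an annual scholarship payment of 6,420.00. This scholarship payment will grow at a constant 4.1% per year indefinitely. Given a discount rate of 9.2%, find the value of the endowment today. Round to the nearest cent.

D₁ = D₀ × (1 + g) = 6,420.00 × 1.041 = 6,683.2200
Growing perpetuity: P = D₁ / (r − g) = 6,683.2200 / (0.092 − 0.041) = 131,043.53

131043.53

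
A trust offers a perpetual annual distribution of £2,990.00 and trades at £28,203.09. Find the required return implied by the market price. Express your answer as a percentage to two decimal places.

P = C/r ⇒ r = C/P = £2,990.00/£28,203.09 = 0.106017

10.60%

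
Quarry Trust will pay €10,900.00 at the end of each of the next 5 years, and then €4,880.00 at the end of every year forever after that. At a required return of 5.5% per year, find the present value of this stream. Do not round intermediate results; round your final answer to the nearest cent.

PV of 5-year annuity: €10,900.00 × [1 − (1+0.055)^−5] / 0.055 = 46546.10078
Perpetuity value at year 5: €4,880.00 / 0.055 = 88727.27273
PV of perpetuity: 88727.27273 / (1+0.055)^5 = 67888.28449
Total PV = 46546.10078 + 67888.28449 = 114434.38527

€114434.39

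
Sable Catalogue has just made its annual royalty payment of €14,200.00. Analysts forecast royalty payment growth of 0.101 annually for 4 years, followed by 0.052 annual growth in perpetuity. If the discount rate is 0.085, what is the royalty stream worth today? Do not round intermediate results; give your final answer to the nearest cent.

D_1 = 15634.20000
D_2 = 17213.25420
D_3 = 18951.79287
D_4 = 20865.92395
Terminal value at year 4: TV = D_4×(1+g_2)/(r−g_2) = 21950.95200/0.033 = 665180.36364
P_0 = D_1/(1+r)^1 + D_2/(1+r)^2 + D_3/(1+r)^3 + D_4/(1+r)^4 + TV/(1+r)^4
    = 14409.40092 + 14621.88978 + 14837.51212 + 15056.31414 + 479977.04480 = 538902.16177

€538902.16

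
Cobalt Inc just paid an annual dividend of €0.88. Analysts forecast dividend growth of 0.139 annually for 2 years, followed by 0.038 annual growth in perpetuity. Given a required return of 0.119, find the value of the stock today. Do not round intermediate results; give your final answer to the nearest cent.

D_1 = 1.00232
D_2 = 1.14164
Terminal value at year 2: TV = D_2×(1+g_2)/(r−g_2) = 1.18502/0.081 = 14.62994
P_0 = D_1/(1+r)^1 + D_2/(1+r)^2 + TV/(1+r)^2
    = 0.89573 + 0.91174 + 11.68375 = 13.49122

€13.49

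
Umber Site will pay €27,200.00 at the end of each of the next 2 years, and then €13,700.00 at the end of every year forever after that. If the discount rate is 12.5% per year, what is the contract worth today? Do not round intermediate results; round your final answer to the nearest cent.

PV of 2-year annuity: €27,200.00 × [1 − (1+0.125)^−2] / 0.125 = 45669.13580
Perpetuity value at year 2: €13,700.00 / 0.125 = 109600.00000
PV of perpetuity: 109600.00000 / (1+0.125)^2 = 86597.53086
Total PV = 45669.13580 + 86597.53086 = 132266.66667

€132266.67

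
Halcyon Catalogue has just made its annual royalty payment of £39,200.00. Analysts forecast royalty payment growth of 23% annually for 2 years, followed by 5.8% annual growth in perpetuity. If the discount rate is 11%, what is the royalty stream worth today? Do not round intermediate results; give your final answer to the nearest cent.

£1070909.77

D_1 = 48216.00000
D_2 = 59305.68000
Terminal value at year 2: TV = D_2×(1+g_2)/(r−g_2) = 62745.40944/0.052 = 1206642.48923
P_0 = D_1/(1+r)^1 + D_2/(1+r)^2 + TV/(1+r)^2
    = 43437.83784 + 48133.82031 + 979338.11317 = 1070909.77131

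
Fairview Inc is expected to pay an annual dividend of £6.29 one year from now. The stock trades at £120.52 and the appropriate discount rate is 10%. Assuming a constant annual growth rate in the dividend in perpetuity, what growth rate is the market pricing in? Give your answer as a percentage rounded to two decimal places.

P = D₁/(r−g) ⇒ g = r − D₁/P = 0.1 − £6.29/£120.52 = 0.047809

4.78%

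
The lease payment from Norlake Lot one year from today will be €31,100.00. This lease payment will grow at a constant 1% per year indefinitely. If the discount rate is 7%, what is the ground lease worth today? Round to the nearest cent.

€518333.33

Growing perpetuity: P = D₁ / (r − g) = €31,100.0000 / (0.07 − 0.01) = €518,333.33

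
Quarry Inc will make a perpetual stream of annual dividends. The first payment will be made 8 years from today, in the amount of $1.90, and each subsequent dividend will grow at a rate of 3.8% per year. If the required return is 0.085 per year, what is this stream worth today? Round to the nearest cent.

$22.84

Value at end of year 7: C₁ / (r − g) = $1.90 / (0.085 − 0.038) = $40.4255
Discount to today: PV = $40.4255 / (1 + 0.085)^7 = $40.4255 / 1.770142 = $22.84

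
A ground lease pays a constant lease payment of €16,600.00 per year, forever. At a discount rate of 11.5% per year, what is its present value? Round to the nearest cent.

€144347.83

Level perpetuity: PV = C / r = €16,600.00 / 0.115 = €144,347.83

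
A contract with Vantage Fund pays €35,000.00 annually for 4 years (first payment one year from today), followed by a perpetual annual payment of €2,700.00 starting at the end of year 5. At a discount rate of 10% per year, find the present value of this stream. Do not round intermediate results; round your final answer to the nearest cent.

€129386.65

PV of 4-year annuity: €35,000.00 × [1 − (1+0.1)^−4] / 0.1 = 110945.29062
Perpetuity value at year 4: €2,700.00 / 0.1 = 27000.00000
PV of perpetuity: 27000.00000 / (1+0.1)^4 = 18441.36329
Total PV = 110945.29062 + 18441.36329 = 129386.65392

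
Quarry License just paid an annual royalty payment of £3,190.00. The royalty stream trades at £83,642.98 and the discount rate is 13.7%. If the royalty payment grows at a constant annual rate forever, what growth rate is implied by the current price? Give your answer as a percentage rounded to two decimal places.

9.52%

P = D₀(1+g)/(r−g) ⇒ P(r−g) = D₀(1+g) ⇒ g(P+D₀) = P·r − D₀
g = (P·r − D₀)/(P + D₀) = (£83,642.98×0.137 − £3,190.00) / (£83,642.98 + £3,190.00) = 0.095230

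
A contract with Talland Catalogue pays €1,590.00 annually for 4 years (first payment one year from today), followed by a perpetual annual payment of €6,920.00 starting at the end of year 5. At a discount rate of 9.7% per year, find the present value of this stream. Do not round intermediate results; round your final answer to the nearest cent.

€54334.52

PV of 4-year annuity: €1,590.00 × [1 − (1+0.097)^−4] / 0.097 = 5072.99184
Perpetuity value at year 4: €6,920.00 / 0.097 = 71340.20619
PV of perpetuity: 71340.20619 / (1+0.097)^4 = 49261.52473
Total PV = 5072.99184 + 49261.52473 = 54334.51657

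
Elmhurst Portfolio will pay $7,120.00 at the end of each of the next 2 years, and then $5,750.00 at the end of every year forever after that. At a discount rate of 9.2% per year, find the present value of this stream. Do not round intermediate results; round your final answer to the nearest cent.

$64903.46

PV of 2-year annuity: $7,120.00 × [1 − (1+0.092)^−2] / 0.092 = 12490.97667
Perpetuity value at year 2: $5,750.00 / 0.092 = 62500.00000
PV of perpetuity: 62500.00000 / (1+0.092)^2 = 52412.48373
Total PV = 12490.97667 + 52412.48373 = 64903.46040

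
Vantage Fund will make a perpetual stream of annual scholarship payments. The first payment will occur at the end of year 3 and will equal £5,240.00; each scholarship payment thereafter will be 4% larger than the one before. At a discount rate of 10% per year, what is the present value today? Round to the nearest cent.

Value at end of year 2: C₁ / (r − g) = £5,240.00 / (0.1 − 0.04) = £87,333.3333
Discount to today: PV = £87,333.3333 / (1 + 0.1)^2 = £87,333.3333 / 1.210000 = £72,176.31

£72176.31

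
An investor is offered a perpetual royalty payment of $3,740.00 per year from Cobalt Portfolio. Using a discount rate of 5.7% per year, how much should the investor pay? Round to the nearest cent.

$65614.04

Level perpetuity: PV = C / r = $3,740.00 / 0.057 = $65,614.04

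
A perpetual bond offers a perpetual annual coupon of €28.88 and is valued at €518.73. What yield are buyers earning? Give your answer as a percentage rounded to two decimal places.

P = C/r ⇒ r = C/P = €28.88/€518.73 = 0.055674

5.57%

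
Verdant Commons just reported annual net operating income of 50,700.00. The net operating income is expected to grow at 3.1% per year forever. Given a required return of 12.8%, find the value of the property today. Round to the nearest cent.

538883.51

D₁ = D₀ × (1 + g) = 50,700.00 × 1.031 = 52,271.7000
Growing perpetuity: P = D₁ / (r − g) = 52,271.7000 / (0.128 − 0.031) = 538,883.51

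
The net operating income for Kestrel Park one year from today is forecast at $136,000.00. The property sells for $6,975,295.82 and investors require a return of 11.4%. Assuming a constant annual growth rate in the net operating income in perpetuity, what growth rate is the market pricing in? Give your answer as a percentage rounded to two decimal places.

9.45%

P = D₁/(r−g) ⇒ g = r − D₁/P = 0.114 − $136,000.00/$6,975,295.82 = 0.094503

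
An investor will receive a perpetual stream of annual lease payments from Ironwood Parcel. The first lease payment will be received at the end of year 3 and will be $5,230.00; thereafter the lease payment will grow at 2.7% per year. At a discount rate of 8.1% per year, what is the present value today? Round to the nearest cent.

$82881.30

Value at end of year 2: C₁ / (r − g) = $5,230.00 / (0.081 − 0.027) = $96,851.8519
Discount to today: PV = $96,851.8519 / (1 + 0.081)^2 = $96,851.8519 / 1.168561 = $82,881.30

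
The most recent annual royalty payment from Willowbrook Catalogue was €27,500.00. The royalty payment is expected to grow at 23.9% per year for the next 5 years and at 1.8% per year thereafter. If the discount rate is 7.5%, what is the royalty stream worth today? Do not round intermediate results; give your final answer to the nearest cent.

€1213682.18

D_1 = 34072.50000
D_2 = 42215.82750
D_3 = 52305.41027
D_4 = 64806.40333
D_5 = 80295.13372
Terminal value at year 5: TV = D_5×(1+g_2)/(r−g_2) = 81740.44613/0.057 = 1434042.91456
P_0 = D_1/(1+r)^1 + D_2/(1+r)^2 + D_3/(1+r)^3 + D_4/(1+r)^4 + D_5/(1+r)^5 + TV/(1+r)^5
    = 31695.34884 + 36530.73229 + 42103.79284 + 48527.06914 + 55930.26853 + 998894.97130 = 1213682.18294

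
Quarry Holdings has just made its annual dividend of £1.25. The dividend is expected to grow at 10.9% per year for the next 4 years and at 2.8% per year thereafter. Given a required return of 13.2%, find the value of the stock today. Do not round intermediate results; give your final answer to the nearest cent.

£16.13

D_1 = 1.38625
D_2 = 1.53735
D_3 = 1.70492
D_4 = 1.89076
Terminal value at year 4: TV = D_4×(1+g_2)/(r−g_2) = 1.94370/0.104 = 18.68943
P_0 = D_1/(1+r)^1 + D_2/(1+r)^2 + D_3/(1+r)^3 + D_4/(1+r)^4 + TV/(1+r)^4
    = 1.22460 + 1.19972 + 1.17535 + 1.15146 + 11.38178 = 16.13291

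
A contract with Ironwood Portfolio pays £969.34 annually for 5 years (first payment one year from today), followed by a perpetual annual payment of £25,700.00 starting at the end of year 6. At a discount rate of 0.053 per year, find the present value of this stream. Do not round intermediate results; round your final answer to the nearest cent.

PV of 5-year annuity: £969.34 × [1 − (1+0.053)^−5] / 0.053 = 4162.15865
Perpetuity value at year 5: £25,700.00 / 0.053 = 484905.66038
PV of perpetuity: 484905.66038 / (1+0.053)^5 = 374554.82655
Total PV = 4162.15865 + 374554.82655 = 378716.98520

£378716.99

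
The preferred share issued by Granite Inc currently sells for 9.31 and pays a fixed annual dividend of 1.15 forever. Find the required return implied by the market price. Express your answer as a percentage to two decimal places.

P = C/r ⇒ r = C/P = 1.15/9.31 = 0.123523

12.35%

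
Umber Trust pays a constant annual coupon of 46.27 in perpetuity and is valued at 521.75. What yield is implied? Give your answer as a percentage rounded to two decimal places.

8.87%

P = C/r ⇒ r = C/P = 46.27/521.75 = 0.088682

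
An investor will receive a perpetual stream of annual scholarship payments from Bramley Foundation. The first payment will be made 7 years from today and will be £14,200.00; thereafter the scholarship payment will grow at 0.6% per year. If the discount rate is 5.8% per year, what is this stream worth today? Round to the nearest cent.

£194702.26

Value at end of year 6: C₁ / (r − g) = £14,200.00 / (0.058 − 0.006) = £273,076.9231
Discount to today: PV = £273,076.9231 / (1 + 0.058)^6 = £273,076.9231 / 1.402536 = £194,702.26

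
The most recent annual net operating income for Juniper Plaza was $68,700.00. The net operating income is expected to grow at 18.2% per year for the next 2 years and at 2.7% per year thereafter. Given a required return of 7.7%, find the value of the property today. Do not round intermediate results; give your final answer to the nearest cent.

D_1 = 81203.40000
D_2 = 95982.41880
Terminal value at year 2: TV = D_2×(1+g_2)/(r−g_2) = 98573.94411/0.05 = 1971478.88215
P_0 = D_1/(1+r)^1 + D_2/(1+r)^2 + TV/(1+r)^2
    = 75397.77159 + 82748.52926 + 1699654.79107 = 1857801.09192

$1857801.09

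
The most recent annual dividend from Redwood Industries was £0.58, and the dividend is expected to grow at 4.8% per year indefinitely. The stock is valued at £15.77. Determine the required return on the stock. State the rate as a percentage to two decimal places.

D₁ = £0.58 × 1.048 = £0.6078
P = D₁/(r − g) ⇒ r = D₁/P + g = £0.6078/£15.77 + 0.048 = 0.038544 + 0.048 = 0.086544

8.65%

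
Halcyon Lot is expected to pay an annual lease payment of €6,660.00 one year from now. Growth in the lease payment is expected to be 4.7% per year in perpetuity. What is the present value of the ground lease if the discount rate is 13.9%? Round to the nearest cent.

€72391.30

Growing perpetuity: P = D₁ / (r − g) = €6,660.0000 / (0.139 − 0.047) = €72,391.30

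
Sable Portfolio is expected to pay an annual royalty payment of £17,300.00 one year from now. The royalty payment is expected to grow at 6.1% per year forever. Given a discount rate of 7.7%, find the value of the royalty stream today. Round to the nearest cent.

Growing perpetuity: P = D₁ / (r − g) = £17,300.0000 / (0.077 − 0.061) = £1,081,250.00

£1081250.00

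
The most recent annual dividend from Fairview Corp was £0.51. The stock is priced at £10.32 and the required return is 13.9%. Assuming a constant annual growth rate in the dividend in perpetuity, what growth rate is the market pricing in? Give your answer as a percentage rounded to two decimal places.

P = D₀(1+g)/(r−g) ⇒ P(r−g) = D₀(1+g) ⇒ g(P+D₀) = P·r − D₀
g = (P·r − D₀)/(P + D₀) = (£10.32×0.139 − £0.51) / (£10.32 + £0.51) = 0.085363

8.54%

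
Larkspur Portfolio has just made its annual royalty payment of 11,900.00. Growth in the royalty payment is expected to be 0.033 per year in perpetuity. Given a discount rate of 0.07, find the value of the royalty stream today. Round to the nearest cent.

332235.14

D₁ = D₀ × (1 + g) = 11,900.00 × 1.033 = 12,292.7000
Growing perpetuity: P = D₁ / (r − g) = 12,292.7000 / (0.07 − 0.033) = 332,235.14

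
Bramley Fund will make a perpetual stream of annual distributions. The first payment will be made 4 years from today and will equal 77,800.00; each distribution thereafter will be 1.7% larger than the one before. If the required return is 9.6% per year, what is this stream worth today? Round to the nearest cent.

Value at end of year 3: C₁ / (r − g) = 77,800.00 / (0.096 − 0.017) = 984,810.1266
Discount to today: PV = 984,810.1266 / (1 + 0.096)^3 = 984,810.1266 / 1.316533 = 748,033.15

748033.15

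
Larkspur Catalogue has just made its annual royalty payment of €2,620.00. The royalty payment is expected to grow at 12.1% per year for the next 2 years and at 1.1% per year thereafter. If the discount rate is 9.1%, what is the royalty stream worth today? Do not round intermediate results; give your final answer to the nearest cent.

D_1 = 2937.02000
D_2 = 3292.39942
Terminal value at year 2: TV = D_2×(1+g_2)/(r−g_2) = 3328.61581/0.08 = 41607.69767
P_0 = D_1/(1+r)^1 + D_2/(1+r)^2 + TV/(1+r)^2
    = 2692.04400 + 2766.06904 + 34956.19746 = 40414.31049

€40414.31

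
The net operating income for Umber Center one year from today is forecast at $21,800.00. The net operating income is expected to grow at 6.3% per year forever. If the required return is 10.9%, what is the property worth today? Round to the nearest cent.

Growing perpetuity: P = D₁ / (r − g) = $21,800.0000 / (0.109 − 0.063) = $473,913.04

$473913.04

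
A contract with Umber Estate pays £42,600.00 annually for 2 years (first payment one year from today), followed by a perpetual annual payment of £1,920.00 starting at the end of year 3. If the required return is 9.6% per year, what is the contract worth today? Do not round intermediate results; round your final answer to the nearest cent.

PV of 2-year annuity: £42,600.00 × [1 − (1+0.096)^−2] / 0.096 = 74332.67622
Perpetuity value at year 2: £1,920.00 / 0.096 = 20000.00000
PV of perpetuity: 20000.00000 / (1+0.096)^2 = 16649.79487
Total PV = 74332.67622 + 16649.79487 = 90982.47110

£90982.47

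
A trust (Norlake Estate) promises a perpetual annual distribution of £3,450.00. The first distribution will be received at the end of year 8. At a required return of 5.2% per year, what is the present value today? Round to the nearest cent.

£46527.06

Value at end of year 7: C / r = £3,450.00 / 0.052 = £66,346.1538
Discount to today: PV = £66,346.1538 / (1 + 0.052)^7 = £66,346.1538 / 1.425969 = £46,527.06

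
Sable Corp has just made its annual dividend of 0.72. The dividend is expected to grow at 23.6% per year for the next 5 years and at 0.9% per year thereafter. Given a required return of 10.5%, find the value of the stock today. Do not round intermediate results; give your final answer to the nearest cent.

18.35

D_1 = 0.88992
D_2 = 1.09994
D_3 = 1.35953
D_4 = 1.68038
D_5 = 2.07694
Terminal value at year 5: TV = D_5×(1+g_2)/(r−g_2) = 2.09564/0.096 = 21.82955
P_0 = D_1/(1+r)^1 + D_2/(1+r)^2 + D_3/(1+r)^3 + D_4/(1+r)^4 + D_5/(1+r)^5 + TV/(1+r)^5
    = 0.80536 + 0.90083 + 1.00763 + 1.12709 + 1.26070 + 13.25053 = 18.35215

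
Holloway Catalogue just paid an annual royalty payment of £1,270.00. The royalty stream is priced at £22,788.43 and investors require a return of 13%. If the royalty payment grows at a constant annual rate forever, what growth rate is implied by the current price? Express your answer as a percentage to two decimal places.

7.03%

P = D₀(1+g)/(r−g) ⇒ P(r−g) = D₀(1+g) ⇒ g(P+D₀) = P·r − D₀
g = (P·r − D₀)/(P + D₀) = (£22,788.43×0.13 − £1,270.00) / (£22,788.43 + £1,270.00) = 0.070349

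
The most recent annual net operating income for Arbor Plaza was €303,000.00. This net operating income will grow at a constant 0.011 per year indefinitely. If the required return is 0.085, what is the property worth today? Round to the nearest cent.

€4139635.14

D₁ = D₀ × (1 + g) = €303,000.00 × 1.011 = €306,333.0000
Growing perpetuity: P = D₁ / (r − g) = €306,333.0000 / (0.085 − 0.011) = €4,139,635.14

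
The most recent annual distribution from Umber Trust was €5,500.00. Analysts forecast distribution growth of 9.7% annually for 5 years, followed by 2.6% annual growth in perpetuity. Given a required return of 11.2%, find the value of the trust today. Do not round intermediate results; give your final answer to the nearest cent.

€87715.47

D_1 = 6033.50000
D_2 = 6618.74950
D_3 = 7260.76820
D_4 = 7965.06272
D_5 = 8737.67380
Terminal value at year 5: TV = D_5×(1+g_2)/(r−g_2) = 8964.85332/0.086 = 104242.48046
P_0 = D_1/(1+r)^1 + D_2/(1+r)^2 + D_3/(1+r)^3 + D_4/(1+r)^4 + D_5/(1+r)^5 + TV/(1+r)^5
    = 5425.80935 + 5352.61948 + 5280.41688 + 5209.18823 + 5138.92041 + 61308.51554 = 87715.46988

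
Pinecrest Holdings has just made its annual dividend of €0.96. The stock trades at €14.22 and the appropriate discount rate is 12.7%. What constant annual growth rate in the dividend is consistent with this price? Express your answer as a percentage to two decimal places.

5.57%

P = D₀(1+g)/(r−g) ⇒ P(r−g) = D₀(1+g) ⇒ g(P+D₀) = P·r − D₀
g = (P·r − D₀)/(P + D₀) = (€14.22×0.127 − €0.96) / (€14.22 + €0.96) = 0.055727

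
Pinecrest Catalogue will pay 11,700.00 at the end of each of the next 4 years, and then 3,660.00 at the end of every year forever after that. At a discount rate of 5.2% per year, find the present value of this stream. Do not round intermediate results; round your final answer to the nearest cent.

PV of 4-year annuity: 11,700.00 × [1 − (1+0.052)^−4] / 0.052 = 41295.59983
Perpetuity value at year 4: 3,660.00 / 0.052 = 70384.61538
PV of perpetuity: 70384.61538 / (1+0.052)^4 = 57466.50467
Total PV = 41295.59983 + 57466.50467 = 98762.10450

98762.10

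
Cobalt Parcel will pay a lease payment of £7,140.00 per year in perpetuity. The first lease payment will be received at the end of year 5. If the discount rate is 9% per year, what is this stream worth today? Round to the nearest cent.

Value at end of year 4: C / r = £7,140.00 / 0.09 = £79,333.3333
Discount to today: PV = £79,333.3333 / (1 + 0.09)^4 = £79,333.3333 / 1.411582 = £56,201.73

£56201.73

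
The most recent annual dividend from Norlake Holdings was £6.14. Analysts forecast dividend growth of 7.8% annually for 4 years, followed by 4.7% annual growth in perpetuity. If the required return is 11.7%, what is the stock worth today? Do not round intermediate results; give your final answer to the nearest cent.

£102.16

D_1 = 6.61892
D_2 = 7.13520
D_3 = 7.69174
D_4 = 8.29170
Terminal value at year 4: TV = D_4×(1+g_2)/(r−g_2) = 8.68141/0.07 = 124.02009
P_0 = D_1/(1+r)^1 + D_2/(1+r)^2 + D_3/(1+r)^3 + D_4/(1+r)^4 + TV/(1+r)^4
    = 5.92562 + 5.71873 + 5.51906 + 5.32636 + 79.66717 = 102.15694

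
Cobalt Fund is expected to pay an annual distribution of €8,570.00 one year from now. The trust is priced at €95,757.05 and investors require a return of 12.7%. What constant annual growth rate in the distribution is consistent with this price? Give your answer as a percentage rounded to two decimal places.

P = D₁/(r−g) ⇒ g = r − D₁/P = 0.127 − €8,570.00/€95,757.05 = 0.037503

3.75%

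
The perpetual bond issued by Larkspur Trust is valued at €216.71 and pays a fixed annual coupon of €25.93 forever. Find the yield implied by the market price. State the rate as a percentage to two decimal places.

P = C/r ⇒ r = C/P = €25.93/€216.71 = 0.119653

11.97%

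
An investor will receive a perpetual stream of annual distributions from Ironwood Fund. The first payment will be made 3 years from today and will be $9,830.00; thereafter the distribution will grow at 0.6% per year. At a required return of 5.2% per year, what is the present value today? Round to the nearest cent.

$193091.97

Value at end of year 2: C₁ / (r − g) = $9,830.00 / (0.052 − 0.006) = $213,695.6522
Discount to today: PV = $213,695.6522 / (1 + 0.052)^2 = $213,695.6522 / 1.106704 = $193,091.97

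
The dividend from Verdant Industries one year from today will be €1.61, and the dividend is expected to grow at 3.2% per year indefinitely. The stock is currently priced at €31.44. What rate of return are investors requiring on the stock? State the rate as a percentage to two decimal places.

8.32%

P = D₁/(r − g) ⇒ r = D₁/P + g = €1.6100/€31.44 + 0.032 = 0.051209 + 0.032 = 0.083209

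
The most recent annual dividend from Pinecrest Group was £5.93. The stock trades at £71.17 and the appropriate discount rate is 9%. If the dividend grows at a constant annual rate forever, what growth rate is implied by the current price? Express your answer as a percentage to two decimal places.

P = D₀(1+g)/(r−g) ⇒ P(r−g) = D₀(1+g) ⇒ g(P+D₀) = P·r − D₀
g = (P·r − D₀)/(P + D₀) = (£71.17×0.09 − £5.93) / (£71.17 + £5.93) = 0.006165

0.62%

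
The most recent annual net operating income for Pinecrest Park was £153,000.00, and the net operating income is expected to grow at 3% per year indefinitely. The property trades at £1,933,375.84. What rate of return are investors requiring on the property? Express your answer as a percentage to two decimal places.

D₁ = £153,000.00 × 1.03 = £157,590.0000
P = D₁/(r − g) ⇒ r = D₁/P + g = £157,590.0000/£1,933,375.84 + 0.03 = 0.081510 + 0.03 = 0.111510

11.15%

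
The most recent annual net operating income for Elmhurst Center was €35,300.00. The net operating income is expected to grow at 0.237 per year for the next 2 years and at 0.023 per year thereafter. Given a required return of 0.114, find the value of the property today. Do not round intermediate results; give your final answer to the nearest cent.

€572026.17

D_1 = 43666.10000
D_2 = 54014.96570
Terminal value at year 2: TV = D_2×(1+g_2)/(r−g_2) = 55257.30991/0.091 = 607223.18584
P_0 = D_1/(1+r)^1 + D_2/(1+r)^2 + TV/(1+r)^2
    = 39197.57630 + 43525.49541 + 489303.09674 = 572026.16845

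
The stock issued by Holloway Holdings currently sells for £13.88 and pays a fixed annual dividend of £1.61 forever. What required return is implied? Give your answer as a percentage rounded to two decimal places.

P = C/r ⇒ r = C/P = £1.61/£13.88 = 0.115994

11.60%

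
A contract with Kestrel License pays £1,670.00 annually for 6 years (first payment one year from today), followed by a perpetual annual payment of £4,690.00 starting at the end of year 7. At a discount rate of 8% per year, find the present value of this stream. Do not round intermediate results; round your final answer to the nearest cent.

PV of 6-year annuity: £1,670.00 × [1 − (1+0.08)^−6] / 0.08 = 7720.20904
Perpetuity value at year 6: £4,690.00 / 0.08 = 58625.00000
PV of perpetuity: 58625.00000 / (1+0.08)^6 = 36943.69438
Total PV = 7720.20904 + 36943.69438 = 44663.90341

£44663.90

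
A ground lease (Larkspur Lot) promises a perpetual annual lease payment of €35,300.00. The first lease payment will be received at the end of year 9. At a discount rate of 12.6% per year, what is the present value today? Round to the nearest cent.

€108416.91

Value at end of year 8: C / r = €35,300.00 / 0.126 = €280,158.7302
Discount to today: PV = €280,158.7302 / (1 + 0.126)^8 = €280,158.7302 / 2.584087 = €108,416.91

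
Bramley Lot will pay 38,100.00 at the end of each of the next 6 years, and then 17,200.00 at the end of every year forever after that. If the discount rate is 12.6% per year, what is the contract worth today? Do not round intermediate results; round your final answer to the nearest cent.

220995.76

PV of 6-year annuity: 38,100.00 × [1 − (1+0.126)^−6] / 0.126 = 154018.47130
Perpetuity value at year 6: 17,200.00 / 0.126 = 136507.93651
PV of perpetuity: 136507.93651 / (1+0.126)^6 = 66977.28805
Total PV = 154018.47130 + 66977.28805 = 220995.75935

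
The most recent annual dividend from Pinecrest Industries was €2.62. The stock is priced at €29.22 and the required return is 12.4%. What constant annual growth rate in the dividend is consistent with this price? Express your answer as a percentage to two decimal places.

3.15%

P = D₀(1+g)/(r−g) ⇒ P(r−g) = D₀(1+g) ⇒ g(P+D₀) = P·r − D₀
g = (P·r − D₀)/(P + D₀) = (€29.22×0.124 − €2.62) / (€29.22 + €2.62) = 0.031510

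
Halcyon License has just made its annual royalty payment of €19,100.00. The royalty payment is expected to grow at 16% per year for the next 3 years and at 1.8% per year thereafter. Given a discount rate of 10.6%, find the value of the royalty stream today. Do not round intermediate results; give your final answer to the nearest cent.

€318001.50

D_1 = 22156.00000
D_2 = 25700.96000
D_3 = 29813.11360
Terminal value at year 3: TV = D_3×(1+g_2)/(r−g_2) = 30349.74964/0.088 = 344883.51869
P_0 = D_1/(1+r)^1 + D_2/(1+r)^2 + D_3/(1+r)^3 + TV/(1+r)^3
    = 20032.54973 + 21010.63082 + 22036.46632 + 254921.84902 = 318001.49588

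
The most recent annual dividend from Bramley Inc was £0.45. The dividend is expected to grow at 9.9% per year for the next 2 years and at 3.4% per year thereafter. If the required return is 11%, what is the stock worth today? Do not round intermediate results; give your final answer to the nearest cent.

£6.89

D_1 = 0.49455
D_2 = 0.54351
Terminal value at year 2: TV = D_2×(1+g_2)/(r−g_2) = 0.56199/0.076 = 7.39460
P_0 = D_1/(1+r)^1 + D_2/(1+r)^2 + TV/(1+r)^2
    = 0.44554 + 0.44113 + 6.00163 = 6.88829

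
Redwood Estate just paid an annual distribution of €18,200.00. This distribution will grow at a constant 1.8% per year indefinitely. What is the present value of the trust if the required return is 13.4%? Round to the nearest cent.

D₁ = D₀ × (1 + g) = €18,200.00 × 1.018 = €18,527.6000
Growing perpetuity: P = D₁ / (r − g) = €18,527.6000 / (0.134 − 0.018) = €159,720.69

€159720.69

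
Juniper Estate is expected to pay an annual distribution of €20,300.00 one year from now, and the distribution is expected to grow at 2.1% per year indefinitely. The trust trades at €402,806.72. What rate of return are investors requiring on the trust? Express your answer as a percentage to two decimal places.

7.14%

P = D₁/(r − g) ⇒ r = D₁/P + g = €20,300.0000/€402,806.72 + 0.021 = 0.050396 + 0.021 = 0.071396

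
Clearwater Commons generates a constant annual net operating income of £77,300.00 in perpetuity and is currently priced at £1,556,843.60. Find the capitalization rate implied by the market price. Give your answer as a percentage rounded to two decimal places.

P = C/r ⇒ r = C/P = £77,300.00/£1,556,843.60 = 0.049652

4.97%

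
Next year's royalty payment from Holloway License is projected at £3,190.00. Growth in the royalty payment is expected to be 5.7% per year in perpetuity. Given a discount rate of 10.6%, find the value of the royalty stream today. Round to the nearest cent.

Growing perpetuity: P = D₁ / (r − g) = £3,190.0000 / (0.106 − 0.057) = £65,102.04

£65102.04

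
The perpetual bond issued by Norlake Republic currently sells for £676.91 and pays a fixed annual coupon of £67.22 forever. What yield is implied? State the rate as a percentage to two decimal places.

P = C/r ⇒ r = C/P = £67.22/£676.91 = 0.099304

9.93%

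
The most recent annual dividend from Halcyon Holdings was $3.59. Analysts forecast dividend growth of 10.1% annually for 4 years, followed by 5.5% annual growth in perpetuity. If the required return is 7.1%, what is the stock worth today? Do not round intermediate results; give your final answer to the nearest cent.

$279.77

D_1 = 3.95259
D_2 = 4.35180
D_3 = 4.79133
D_4 = 5.27526
Terminal value at year 4: TV = D_4×(1+g_2)/(r−g_2) = 5.56540/0.016 = 347.83734
P_0 = D_1/(1+r)^1 + D_2/(1+r)^2 + D_3/(1+r)^3 + D_4/(1+r)^4 + TV/(1+r)^4
    = 3.69056 + 3.79394 + 3.90021 + 4.00946 + 264.37374 = 279.76791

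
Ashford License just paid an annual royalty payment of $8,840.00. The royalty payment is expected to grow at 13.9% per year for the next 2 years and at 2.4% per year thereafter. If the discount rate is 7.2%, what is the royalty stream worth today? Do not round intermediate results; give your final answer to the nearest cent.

$232268.70

D_1 = 10068.76000
D_2 = 11468.31764
Terminal value at year 2: TV = D_2×(1+g_2)/(r−g_2) = 11743.55726/0.048 = 244657.44299
P_0 = D_1/(1+r)^1 + D_2/(1+r)^2 + TV/(1+r)^2
    = 9392.50000 + 9979.53125 + 212896.66667 = 232268.69792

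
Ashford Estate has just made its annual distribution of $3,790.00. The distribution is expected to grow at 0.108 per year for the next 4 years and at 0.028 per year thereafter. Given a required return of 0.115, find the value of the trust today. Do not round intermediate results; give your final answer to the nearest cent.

D_1 = 4199.32000
D_2 = 4652.84656
D_3 = 5155.35399
D_4 = 5712.13222
Terminal value at year 4: TV = D_4×(1+g_2)/(r−g_2) = 5872.07192/0.087 = 67495.07956
P_0 = D_1/(1+r)^1 + D_2/(1+r)^2 + D_3/(1+r)^3 + D_4/(1+r)^4 + TV/(1+r)^4
    = 3766.20628 + 3742.56193 + 3719.06603 + 3695.71763 + 43668.93938 = 58592.49126

$58592.49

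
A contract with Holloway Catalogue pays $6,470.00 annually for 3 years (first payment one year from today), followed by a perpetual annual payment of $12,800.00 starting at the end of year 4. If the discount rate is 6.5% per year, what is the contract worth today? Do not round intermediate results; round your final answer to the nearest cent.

$180158.23

PV of 3-year annuity: $6,470.00 × [1 − (1+0.065)^−3] / 0.065 = 17135.63655
Perpetuity value at year 3: $12,800.00 / 0.065 = 196923.07692
PV of perpetuity: 196923.07692 / (1+0.065)^3 = 163022.59039
Total PV = 17135.63655 + 163022.59039 = 180158.22694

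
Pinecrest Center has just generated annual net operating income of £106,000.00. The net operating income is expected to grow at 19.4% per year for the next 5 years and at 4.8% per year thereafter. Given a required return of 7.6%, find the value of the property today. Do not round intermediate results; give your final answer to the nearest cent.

D_1 = 126564.00000
D_2 = 151117.41600
D_3 = 180434.19470
D_4 = 215438.42848
D_5 = 257233.48360
Terminal value at year 5: TV = D_5×(1+g_2)/(r−g_2) = 269580.69081/0.028 = 9627881.81478
P_0 = D_1/(1+r)^1 + D_2/(1+r)^2 + D_3/(1+r)^3 + D_4/(1+r)^4 + D_5/(1+r)^5 + TV/(1+r)^5
    = 117624.53532 + 130523.88027 + 144837.83740 + 160721.54075 + 178347.13723 + 6675278.56493 = 7407333.49590

£7407333.50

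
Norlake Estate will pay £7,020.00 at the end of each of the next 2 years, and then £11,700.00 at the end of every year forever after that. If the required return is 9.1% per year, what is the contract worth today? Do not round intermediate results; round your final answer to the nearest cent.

£120349.94

PV of 2-year annuity: £7,020.00 × [1 − (1+0.091)^−2] / 0.091 = 12332.23079
Perpetuity value at year 2: £11,700.00 / 0.091 = 128571.42857
PV of perpetuity: 128571.42857 / (1+0.091)^2 = 108017.71058
Total PV = 12332.23079 + 108017.71058 = 120349.94138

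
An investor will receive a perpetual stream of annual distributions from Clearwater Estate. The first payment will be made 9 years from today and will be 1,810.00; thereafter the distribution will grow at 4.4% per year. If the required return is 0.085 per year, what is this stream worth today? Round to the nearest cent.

Value at end of year 8: C₁ / (r − g) = 1,810.00 / (0.085 − 0.044) = 44,146.3415
Discount to today: PV = 44,146.3415 / (1 + 0.085)^8 = 44,146.3415 / 1.920604 = 22,985.65

22985.65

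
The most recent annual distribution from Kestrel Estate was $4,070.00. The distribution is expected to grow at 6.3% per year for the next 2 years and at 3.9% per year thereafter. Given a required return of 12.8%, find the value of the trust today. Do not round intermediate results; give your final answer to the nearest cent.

$49645.63

D_1 = 4326.41000
D_2 = 4598.97383
Terminal value at year 2: TV = D_2×(1+g_2)/(r−g_2) = 4778.33381/0.089 = 53689.14393
P_0 = D_1/(1+r)^1 + D_2/(1+r)^2 + TV/(1+r)^2
    = 3835.46986 + 3614.45431 + 42195.70816 = 49645.63232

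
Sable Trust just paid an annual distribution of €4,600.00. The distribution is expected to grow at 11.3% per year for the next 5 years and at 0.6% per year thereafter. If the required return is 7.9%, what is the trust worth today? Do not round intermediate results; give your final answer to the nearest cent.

€99296.71

D_1 = 5119.80000
D_2 = 5698.33740
D_3 = 6342.24953
D_4 = 7058.92372
D_5 = 7856.58210
Terminal value at year 5: TV = D_5×(1+g_2)/(r−g_2) = 7903.72160/0.073 = 108270.15885
P_0 = D_1/(1+r)^1 + D_2/(1+r)^2 + D_3/(1+r)^3 + D_4/(1+r)^4 + D_5/(1+r)^5 + TV/(1+r)^5
    = 4744.94903 + 4894.46549 + 5048.69332 + 5207.78097 + 5371.88158 + 74028.94335 = 99296.71374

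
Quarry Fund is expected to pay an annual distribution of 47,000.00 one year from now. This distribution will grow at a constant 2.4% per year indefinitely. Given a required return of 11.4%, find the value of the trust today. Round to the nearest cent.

Growing perpetuity: P = D₁ / (r − g) = 47,000.0000 / (0.114 − 0.024) = 522,222.22

522222.22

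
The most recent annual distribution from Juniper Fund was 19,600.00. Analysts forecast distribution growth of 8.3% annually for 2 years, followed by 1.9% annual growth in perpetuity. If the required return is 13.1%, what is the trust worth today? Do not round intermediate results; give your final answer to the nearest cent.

D_1 = 21226.80000
D_2 = 22988.62440
Terminal value at year 2: TV = D_2×(1+g_2)/(r−g_2) = 23425.40826/0.112 = 209155.43092
P_0 = D_1/(1+r)^1 + D_2/(1+r)^2 + TV/(1+r)^2
    = 18768.16976 + 17971.64266 + 163509.85601 = 200249.66844

200249.67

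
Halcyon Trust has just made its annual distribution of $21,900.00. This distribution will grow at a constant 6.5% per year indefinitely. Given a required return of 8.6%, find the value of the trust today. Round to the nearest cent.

D₁ = D₀ × (1 + g) = $21,900.00 × 1.065 = $23,323.5000
Growing perpetuity: P = D₁ / (r − g) = $23,323.5000 / (0.086 − 0.065) = $1,110,642.86

$1110642.86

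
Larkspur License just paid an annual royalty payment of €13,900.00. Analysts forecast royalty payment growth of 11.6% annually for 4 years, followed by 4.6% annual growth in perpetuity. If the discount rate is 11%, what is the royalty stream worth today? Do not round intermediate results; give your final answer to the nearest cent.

D_1 = 15512.40000
D_2 = 17311.83840
D_3 = 19320.01165
D_4 = 21561.13301
Terminal value at year 4: TV = D_4×(1+g_2)/(r−g_2) = 22552.94512/0.064 = 352389.76757
P_0 = D_1/(1+r)^1 + D_2/(1+r)^2 + D_3/(1+r)^3 + D_4/(1+r)^4 + TV/(1+r)^4
    = 13975.13514 + 14050.67641 + 14126.62601 + 14202.98615 + 232130.05487 = 288485.47857

€288485.48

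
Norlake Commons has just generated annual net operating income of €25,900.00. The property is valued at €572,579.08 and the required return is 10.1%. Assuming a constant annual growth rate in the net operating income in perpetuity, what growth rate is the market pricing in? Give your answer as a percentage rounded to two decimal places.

5.34%

P = D₀(1+g)/(r−g) ⇒ P(r−g) = D₀(1+g) ⇒ g(P+D₀) = P·r − D₀
g = (P·r − D₀)/(P + D₀) = (€572,579.08×0.101 − €25,900.00) / (€572,579.08 + €25,900.00) = 0.053353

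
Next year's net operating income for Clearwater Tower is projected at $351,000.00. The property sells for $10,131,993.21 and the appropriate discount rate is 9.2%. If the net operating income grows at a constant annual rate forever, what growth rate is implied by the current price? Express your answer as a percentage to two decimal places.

5.74%

P = D₁/(r−g) ⇒ g = r − D₁/P = 0.092 − $351,000.00/$10,131,993.21 = 0.057357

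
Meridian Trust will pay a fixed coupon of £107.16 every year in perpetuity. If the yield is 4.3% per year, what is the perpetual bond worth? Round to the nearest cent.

£2492.09

Level perpetuity: PV = C / r = £107.16 / 0.043 = £2,492.09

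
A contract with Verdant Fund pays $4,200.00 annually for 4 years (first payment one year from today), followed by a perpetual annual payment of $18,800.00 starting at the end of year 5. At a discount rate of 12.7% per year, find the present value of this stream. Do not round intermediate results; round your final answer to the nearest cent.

$104332.12

PV of 4-year annuity: $4,200.00 × [1 − (1+0.127)^−4] / 0.127 = 12571.05287
Perpetuity value at year 4: $18,800.00 / 0.127 = 148031.49606
PV of perpetuity: 148031.49606 / (1+0.127)^4 = 91761.06895
Total PV = 12571.05287 + 91761.06895 = 104332.12181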